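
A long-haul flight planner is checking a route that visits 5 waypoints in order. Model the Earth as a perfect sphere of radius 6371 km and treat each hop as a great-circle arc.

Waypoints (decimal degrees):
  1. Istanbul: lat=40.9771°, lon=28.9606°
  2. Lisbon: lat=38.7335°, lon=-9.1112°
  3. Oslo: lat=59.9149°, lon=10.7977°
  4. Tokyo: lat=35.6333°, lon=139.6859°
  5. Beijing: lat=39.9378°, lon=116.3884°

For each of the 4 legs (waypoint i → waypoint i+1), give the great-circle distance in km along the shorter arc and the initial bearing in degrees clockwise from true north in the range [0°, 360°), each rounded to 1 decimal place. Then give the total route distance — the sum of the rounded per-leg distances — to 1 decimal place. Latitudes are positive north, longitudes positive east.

Leg 1: φ1=0.7151853, φ2=0.6760271, Δφ=-0.0391582, Δλ=-0.6644783 rad; a=sin²(Δφ/2)+cosφ1·cosφ2·sin²(Δλ/2)=0.0630337315; c=2·atan2(√a, √(1-a))=0.507561078; dist=6371·c=3233.672 ≈ 3233.7 km; running total=3233.7 km
Leg 1 bearing: y=sinΔλ·cosφ2=-0.48102572, x=cosφ1·sinφ2-sinφ1·cosφ2·cosΔλ=0.06968630; θ=atan2(y, x)=-81.7569° <0 so +360° → 278.2431° ≈ 278.2°
Leg 2: φ1=0.6760271, φ2=1.0457123, Δφ=0.3696852, Δλ=0.3474759 rad; a=sin²(Δφ/2)+cosφ1·cosφ2·sin²(Δλ/2)=0.0454644917; c=2·atan2(√a, √(1-a))=0.429747414; dist=6371·c=2737.921 ≈ 2737.9 km; running total=5971.6 km
Leg 2 bearing: y=sinΔλ·cosφ2=0.17070063, x=cosφ1·sinφ2-sinφ1·cosφ2·cosΔλ=0.38006734; θ=atan2(y, x)=24.1864° ≈ 24.2°
Leg 3: φ1=1.0457123, φ2=0.6219184, Δφ=-0.4237939, Δλ=2.2495235 rad; a=sin²(Δφ/2)+cosφ1·cosφ2·sin²(Δλ/2)=0.3758370108; c=2·atan2(√a, √(1-a))=1.319844609; dist=6371·c=8408.730 ≈ 8408.7 km; running total=14380.3 km
Leg 3 bearing: y=sinΔλ·cosφ2=0.63263179, x=cosφ1·sinφ2-sinφ1·cosφ2·cosΔλ=0.73356065; θ=atan2(y, x)=40.7749° ≈ 40.8°
Leg 4: φ1=0.6219184, φ2=0.6970461, Δφ=0.0751277, Δλ=-0.4066181 rad; a=sin²(Δφ/2)+cosφ1·cosφ2·sin²(Δλ/2)=0.0268162459; c=2·atan2(√a, √(1-a))=0.328995064; dist=6371·c=2096.028 ≈ 2096.0 km; running total=16476.3 km
Leg 4 bearing: y=sinΔλ·cosφ2=-0.30325054, x=cosφ1·sinφ2-sinφ1·cosφ2·cosΔλ=0.11147936; θ=atan2(y, x)=-69.8158° <0 so +360° → 290.1842° ≈ 290.2°

Leg 1: dist=3233.7 km, bearing=278.2°
Leg 2: dist=2737.9 km, bearing=24.2°
Leg 3: dist=8408.7 km, bearing=40.8°
Leg 4: dist=2096.0 km, bearing=290.2°
Total: 16476.3 km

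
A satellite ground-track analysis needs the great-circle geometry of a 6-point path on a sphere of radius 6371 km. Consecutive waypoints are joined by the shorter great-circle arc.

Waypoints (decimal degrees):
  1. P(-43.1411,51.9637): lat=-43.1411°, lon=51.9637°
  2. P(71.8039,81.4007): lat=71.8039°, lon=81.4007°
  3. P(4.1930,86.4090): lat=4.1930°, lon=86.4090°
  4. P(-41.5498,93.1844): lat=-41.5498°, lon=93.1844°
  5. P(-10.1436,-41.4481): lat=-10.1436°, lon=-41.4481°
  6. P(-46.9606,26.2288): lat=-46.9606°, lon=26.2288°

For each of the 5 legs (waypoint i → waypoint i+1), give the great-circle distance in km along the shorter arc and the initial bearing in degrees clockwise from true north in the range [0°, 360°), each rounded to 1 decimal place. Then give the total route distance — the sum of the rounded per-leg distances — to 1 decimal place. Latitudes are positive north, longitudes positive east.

Leg 1: φ1=-0.7529542, φ2=1.2532145, Δφ=2.0061687, Δλ=0.5137726 rad; a=sin²(Δφ/2)+cosφ1·cosφ2·sin²(Δλ/2)=0.7255824528; c=2·atan2(√a, √(1-a))=2.038866539; dist=6371·c=12989.619 ≈ 12989.6 km; running total=12989.6 km
Leg 1 bearing: y=sinΔλ·cosφ2=0.15347029, x=cosφ1·sinφ2-sinφ1·cosφ2·cosΔλ=0.87914566; θ=atan2(y, x)=9.9022° ≈ 9.9°
Leg 2: φ1=1.2532145, φ2=0.0731817, Δφ=-1.1800328, Δλ=0.0874113 rad; a=sin²(Δφ/2)+cosφ1·cosφ2·sin²(Δλ/2)=0.3101472772; c=2·atan2(√a, √(1-a))=1.181318451; dist=6371·c=7526.180 ≈ 7526.2 km; running total=20515.8 km
Leg 2 bearing: y=sinΔλ·cosφ2=0.08706639, x=cosφ1·sinφ2-sinφ1·cosφ2·cosΔλ=-0.92100120; θ=atan2(y, x)=174.5996° ≈ 174.6°
Leg 3: φ1=0.0731817, φ2=-0.7251808, Δφ=-0.7983625, Δλ=0.1182530 rad; a=sin²(Δφ/2)+cosφ1·cosφ2·sin²(Δλ/2)=0.1536660181; c=2·atan2(√a, √(1-a))=0.805614763; dist=6371·c=5132.572 ≈ 5132.6 km; running total=25648.4 km
Leg 3 bearing: y=sinΔλ·cosφ2=0.08829204, x=cosφ1·sinφ2-sinφ1·cosφ2·cosΔλ=-0.71583211; θ=atan2(y, x)=172.9685° ≈ 173.0°
Leg 4: φ1=-0.7251808, φ2=-0.1770392, Δφ=0.5481416, Δλ=-2.3497804 rad; a=sin²(Δφ/2)+cosφ1·cosφ2·sin²(Δλ/2)=0.7003742086; c=2·atan2(√a, √(1-a))=1.983129909; dist=6371·c=12634.521 ≈ 12634.5 km; running total=38282.9 km
Leg 4 bearing: y=sinΔλ·cosφ2=-0.70050451, x=cosφ1·sinφ2-sinφ1·cosφ2·cosΔλ=-0.59050329; θ=atan2(y, x)=-130.1298° <0 so +360° → 229.8702° ≈ 229.9°
Leg 5: φ1=-0.1770392, φ2=-0.8196171, Δφ=-0.6425779, Δλ=1.1811847 rad; a=sin²(Δφ/2)+cosφ1·cosφ2·sin²(Δλ/2)=0.3080488996; c=2·atan2(√a, √(1-a))=1.176777699; dist=6371·c=7497.251 ≈ 7497.3 km; running total=45780.2 km
Leg 5 bearing: y=sinΔλ·cosφ2=0.63135221, x=cosφ1·sinφ2-sinφ1·cosφ2·cosΔλ=-0.67380523; θ=atan2(y, x)=136.8630° ≈ 136.9°

Leg 1: dist=12989.6 km, bearing=9.9°
Leg 2: dist=7526.2 km, bearing=174.6°
Leg 3: dist=5132.6 km, bearing=173.0°
Leg 4: dist=12634.5 km, bearing=229.9°
Leg 5: dist=7497.3 km, bearing=136.9°
Total: 45780.2 km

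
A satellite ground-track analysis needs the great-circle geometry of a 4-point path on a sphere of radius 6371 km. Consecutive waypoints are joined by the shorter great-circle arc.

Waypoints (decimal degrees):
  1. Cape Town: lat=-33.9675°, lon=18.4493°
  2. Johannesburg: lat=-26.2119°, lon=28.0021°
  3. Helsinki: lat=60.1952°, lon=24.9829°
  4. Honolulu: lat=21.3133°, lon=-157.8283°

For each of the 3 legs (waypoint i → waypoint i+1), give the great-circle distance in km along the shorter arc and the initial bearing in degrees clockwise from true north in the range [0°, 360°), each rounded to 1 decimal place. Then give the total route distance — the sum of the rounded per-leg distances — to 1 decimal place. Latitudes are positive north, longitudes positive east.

Leg 1: dist=1259.1 km, bearing=49.3°
Leg 2: dist=9612.0 km, bearing=358.5°
Leg 3: dist=10948.2 km, bearing=2.6°
Total: 21819.3 km

Leg 1: φ1=-0.5928447, φ2=-0.4574840, Δφ=0.1353608, Δλ=0.1667278 rad; a=sin²(Δφ/2)+cosφ1·cosφ2·sin²(Δλ/2)=0.0097326164; c=2·atan2(√a, √(1-a))=0.197629512; dist=6371·c=1259.098 ≈ 1259.1 km; running total=1259.1 km
Leg 1 bearing: y=sinΔλ·cosφ2=0.14889058, x=cosφ1·sinφ2-sinφ1·cosφ2·cosΔλ=0.12799675; θ=atan2(y, x)=49.3153° ≈ 49.3°
Leg 2: φ1=-0.4574840, φ2=1.0506044, Δφ=1.5080884, Δλ=-0.0526950 rad; a=sin²(Δφ/2)+cosφ1·cosφ2·sin²(Δλ/2)=0.4689760686; c=2·atan2(√a, √(1-a))=1.508708581; dist=6371·c=9611.982 ≈ 9612.0 km; running total=10871.1 km
Leg 2 bearing: y=sinΔλ·cosφ2=-0.02617974, x=cosφ1·sinφ2-sinφ1·cosφ2·cosΔλ=0.99772976; θ=atan2(y, x)=-1.5031° <0 so +360° → 358.4969° ≈ 358.5°
Leg 3: φ1=1.0506044, φ2=0.3719873, Δφ=-0.6786172, Δλ=-3.1906573 rad; a=sin²(Δφ/2)+cosφ1·cosφ2·sin²(Δλ/2)=0.5735527175; c=2·atan2(√a, √(1-a))=1.718437556; dist=6371·c=10948.166 ≈ 10948.2 km; running total=21819.3 km
Leg 3 bearing: y=sinΔλ·cosφ2=0.04569067, x=cosφ1·sinφ2-sinφ1·cosφ2·cosΔλ=0.98806495; θ=atan2(y, x)=2.6476° ≈ 2.6°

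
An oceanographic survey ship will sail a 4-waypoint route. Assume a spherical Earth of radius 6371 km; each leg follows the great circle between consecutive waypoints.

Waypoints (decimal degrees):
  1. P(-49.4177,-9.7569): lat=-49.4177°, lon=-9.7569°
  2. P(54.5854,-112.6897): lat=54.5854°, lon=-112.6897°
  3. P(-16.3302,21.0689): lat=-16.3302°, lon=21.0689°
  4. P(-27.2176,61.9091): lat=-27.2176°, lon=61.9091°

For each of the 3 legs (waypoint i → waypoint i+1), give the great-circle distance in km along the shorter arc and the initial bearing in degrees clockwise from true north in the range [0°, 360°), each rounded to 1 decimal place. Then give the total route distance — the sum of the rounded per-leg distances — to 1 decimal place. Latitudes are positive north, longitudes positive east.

Leg 1: dist=14977.3 km, bearing=307.4°
Leg 2: dist=14217.7 km, bearing=61.4°
Leg 3: dist=4366.1 km, bearing=113.2°
Total: 33561.1 km

Leg 1: φ1=-0.8625016, φ2=0.9526950, Δφ=1.8151965, Δλ=-1.7965163 rad; a=sin²(Δφ/2)+cosφ1·cosφ2·sin²(Δλ/2)=0.8516630729; c=2·atan2(√a, √(1-a))=2.350862057; dist=6371·c=14977.342 ≈ 14977.3 km; running total=14977.3 km
Leg 1 bearing: y=sinΔλ·cosφ2=-0.56478910, x=cosφ1·sinφ2-sinφ1·cosφ2·cosΔλ=0.43167766; θ=atan2(y, x)=-52.6087° <0 so +360° → 307.3913° ≈ 307.4°
Leg 2: φ1=0.9526950, φ2=-0.2850158, Δφ=-1.2377107, Δλ=2.3345280 rad; a=sin²(Δφ/2)+cosφ1·cosφ2·sin²(Δλ/2)=0.8068840754; c=2·atan2(√a, √(1-a))=2.231621028; dist=6371·c=14217.658 ≈ 14217.7 km; running total=29195.0 km
Leg 2 bearing: y=sinΔλ·cosφ2=0.69312218, x=cosφ1·sinφ2-sinφ1·cosφ2·cosΔλ=0.37798188; θ=atan2(y, x)=61.3949° ≈ 61.4°
Leg 3: φ1=-0.2850158, φ2=-0.4750367, Δφ=-0.1900210, Δλ=0.7127960 rad; a=sin²(Δφ/2)+cosφ1·cosφ2·sin²(Δλ/2)=0.1128857825; c=2·atan2(√a, √(1-a))=0.685301225; dist=6371·c=4366.054 ≈ 4366.1 km; running total=33561.1 km
Leg 3 bearing: y=sinΔλ·cosφ2=0.58154338, x=cosφ1·sinφ2-sinφ1·cosφ2·cosΔλ=-0.24975513; θ=atan2(y, x)=113.2420° ≈ 113.2°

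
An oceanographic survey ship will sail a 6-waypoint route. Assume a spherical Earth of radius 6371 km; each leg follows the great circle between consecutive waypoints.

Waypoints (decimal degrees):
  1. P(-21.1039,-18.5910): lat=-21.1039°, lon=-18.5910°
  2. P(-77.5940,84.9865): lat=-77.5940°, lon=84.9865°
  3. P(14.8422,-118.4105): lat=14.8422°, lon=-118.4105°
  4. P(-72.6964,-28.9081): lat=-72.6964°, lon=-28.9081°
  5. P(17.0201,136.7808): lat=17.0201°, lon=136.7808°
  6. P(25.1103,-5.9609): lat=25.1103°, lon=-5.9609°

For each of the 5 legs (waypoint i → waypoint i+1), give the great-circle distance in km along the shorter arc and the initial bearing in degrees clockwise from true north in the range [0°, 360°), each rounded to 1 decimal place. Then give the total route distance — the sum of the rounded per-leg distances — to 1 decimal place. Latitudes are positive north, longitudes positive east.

Leg 1: dist=8035.6 km, bearing=167.3°
Leg 2: dist=12915.6 km, bearing=154.7°
Leg 3: dist=11565.2 km, bearing=162.1°
Leg 4: dist=13756.3 km, bearing=163.5°
Leg 5: dist=13832.3 km, bearing=318.4°
Total: 60105.0 km

Leg 1: φ1=-0.3683325, φ2=-1.3542708, Δφ=-0.9859382, Δλ=1.8077684 rad; a=sin²(Δφ/2)+cosφ1·cosφ2·sin²(Δλ/2)=0.3476998941; c=2·atan2(√a, √(1-a))=1.261277659; dist=6371·c=8035.600 ≈ 8035.6 km; running total=8035.6 km
Leg 1 bearing: y=sinΔλ·cosφ2=0.20883359, x=cosφ1·sinφ2-sinφ1·cosφ2·cosΔλ=-0.92930471; θ=atan2(y, x)=167.3349° ≈ 167.3°
Leg 2: φ1=-1.3542708, φ2=0.2590453, Δφ=1.6133160, Δλ=-3.5499473 rad; a=sin²(Δφ/2)+cosφ1·cosφ2·sin²(Δλ/2)=0.7203852222; c=2·atan2(√a, √(1-a))=2.027253139; dist=6371·c=12915.630 ≈ 12915.6 km; running total=20951.2 km
Leg 2 bearing: y=sinΔλ·cosφ2=0.38385059, x=cosφ1·sinφ2-sinφ1·cosφ2·cosΔλ=-0.81140627; θ=atan2(y, x)=154.6827° ≈ 154.7°
Leg 3: φ1=0.2590453, φ2=-1.2687915, Δφ=-1.5278368, Δλ=1.5621116 rad; a=sin²(Δφ/2)+cosφ1·cosφ2·sin²(Δλ/2)=0.6210338452; c=2·atan2(√a, √(1-a))=1.815292683; dist=6371·c=11565.230 ≈ 11565.2 km; running total=32516.4 km
Leg 3 bearing: y=sinΔλ·cosφ2=0.29742365, x=cosφ1·sinφ2-sinφ1·cosφ2·cosΔλ=-0.92354881; θ=atan2(y, x)=162.1491° ≈ 162.1°
Leg 4: φ1=-1.2687915, φ2=0.2970568, Δφ=1.5658483, Δλ=2.8918168 rad; a=sin²(Δφ/2)+cosφ1·cosφ2·sin²(Δλ/2)=0.7775209634; c=2·atan2(√a, √(1-a))=2.159209696; dist=6371·c=13756.325 ≈ 13756.3 km; running total=46272.7 km
Leg 4 bearing: y=sinΔλ·cosφ2=0.23636048, x=cosφ1·sinφ2-sinφ1·cosφ2·cosΔλ=-0.79753507; θ=atan2(y, x)=163.4921° ≈ 163.5°
Leg 5: φ1=0.2970568, φ2=0.4382574, Δφ=0.1412006, Δλ=-2.4913126 rad; a=sin²(Δφ/2)+cosφ1·cosφ2·sin²(Δλ/2)=0.7824578581; c=2·atan2(√a, √(1-a))=2.171127433; dist=6371·c=13832.253 ≈ 13832.3 km; running total=60105.0 km
Leg 5 bearing: y=sinΔλ·cosφ2=-0.54819359, x=cosφ1·sinφ2-sinφ1·cosφ2·cosΔλ=0.61672848; θ=atan2(y, x)=-41.6330° <0 so +360° → 318.3670° ≈ 318.4°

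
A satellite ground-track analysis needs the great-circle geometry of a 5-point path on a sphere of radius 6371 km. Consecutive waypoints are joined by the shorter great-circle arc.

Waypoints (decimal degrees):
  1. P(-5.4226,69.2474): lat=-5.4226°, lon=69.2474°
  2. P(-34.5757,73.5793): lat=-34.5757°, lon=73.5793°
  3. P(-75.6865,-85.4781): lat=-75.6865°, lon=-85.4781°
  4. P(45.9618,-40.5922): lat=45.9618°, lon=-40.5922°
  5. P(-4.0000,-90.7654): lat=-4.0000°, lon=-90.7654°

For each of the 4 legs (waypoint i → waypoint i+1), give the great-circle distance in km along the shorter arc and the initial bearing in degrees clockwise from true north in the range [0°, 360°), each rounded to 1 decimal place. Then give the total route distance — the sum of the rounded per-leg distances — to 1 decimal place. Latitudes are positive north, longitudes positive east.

Leg 1: φ1=-0.0946422, φ2=-0.6034598, Δφ=-0.5088176, Δλ=0.0756059 rad; a=sin²(Δφ/2)+cosφ1·cosφ2·sin²(Δλ/2)=0.0645102712; c=2·atan2(√a, √(1-a))=0.513603990; dist=6371·c=3272.171 ≈ 3272.2 km; running total=3272.2 km
Leg 1 bearing: y=sinΔλ·cosφ2=0.06219289, x=cosφ1·sinφ2-sinφ1·cosφ2·cosΔλ=-0.48736724; θ=atan2(y, x)=172.7278° ≈ 172.7°
Leg 2: φ1=-0.6034598, φ2=-1.3209786, Δφ=-0.7175188, Δλ=-2.7760753 rad; a=sin²(Δφ/2)+cosφ1·cosφ2·sin²(Δλ/2)=0.3201178562; c=2·atan2(√a, √(1-a))=1.202781073; dist=6371·c=7662.918 ≈ 7662.9 km; running total=10935.1 km
Leg 2 bearing: y=sinΔλ·cosφ2=-0.08836708, x=cosφ1·sinφ2-sinφ1·cosφ2·cosΔλ=-0.92884924; θ=atan2(y, x)=-174.5655° <0 so +360° → 185.4345° ≈ 185.4°
Leg 3: φ1=-1.3209786, φ2=0.8021847, Δφ=2.1231634, Δλ=0.7834067 rad; a=sin²(Δφ/2)+cosφ1·cosφ2·sin²(Δλ/2)=0.7873988647; c=2·atan2(√a, √(1-a))=2.183153268; dist=6371·c=13908.869 ≈ 13908.9 km; running total=24844.0 km
Leg 3 bearing: y=sinΔλ·cosφ2=0.49055683, x=cosφ1·sinφ2-sinφ1·cosφ2·cosΔλ=0.65495158; θ=atan2(y, x)=36.8331° ≈ 36.8°
Leg 4: φ1=0.8021847, φ2=-0.0698132, Δφ=-0.8719979, Δλ=-0.8756875 rad; a=sin²(Δφ/2)+cosφ1·cosφ2·sin²(Δλ/2)=0.3030082977; c=2·atan2(√a, √(1-a))=1.165834794; dist=6371·c=7427.533 ≈ 7427.5 km; running total=32271.5 km
Leg 4 bearing: y=sinΔλ·cosφ2=-0.76611326, x=cosφ1·sinφ2-sinφ1·cosφ2·cosΔλ=-0.50778692; θ=atan2(y, x)=-123.5368° <0 so +360° → 236.4632° ≈ 236.5°

Leg 1: dist=3272.2 km, bearing=172.7°
Leg 2: dist=7662.9 km, bearing=185.4°
Leg 3: dist=13908.9 km, bearing=36.8°
Leg 4: dist=7427.5 km, bearing=236.5°
Total: 32271.5 km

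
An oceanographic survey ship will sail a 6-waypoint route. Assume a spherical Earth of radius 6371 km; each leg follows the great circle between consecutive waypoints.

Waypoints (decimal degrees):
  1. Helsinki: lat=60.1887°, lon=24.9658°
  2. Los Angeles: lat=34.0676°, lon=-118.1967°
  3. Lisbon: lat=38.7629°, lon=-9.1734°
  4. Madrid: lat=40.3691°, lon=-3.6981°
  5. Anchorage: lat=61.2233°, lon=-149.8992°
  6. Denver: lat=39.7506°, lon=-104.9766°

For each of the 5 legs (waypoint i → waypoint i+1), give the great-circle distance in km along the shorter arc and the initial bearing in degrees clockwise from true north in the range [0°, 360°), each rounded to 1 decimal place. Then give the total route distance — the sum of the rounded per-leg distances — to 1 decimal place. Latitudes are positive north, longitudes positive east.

Leg 1: φ1=1.0504910, φ2=0.5945918, Δφ=-0.4558992, Δλ=-2.4986570 rad; a=sin²(Δφ/2)+cosφ1·cosφ2·sin²(Δλ/2)=0.4217783934; c=2·atan2(√a, √(1-a))=1.413707837; dist=6371·c=9006.733 ≈ 9006.7 km; running total=9006.7 km
Leg 1 bearing: y=sinΔλ·cosφ2=-0.49665154, x=cosφ1·sinφ2-sinφ1·cosφ2·cosΔλ=0.85373460; θ=atan2(y, x)=-30.1883° <0 so +360° → 329.8117° ≈ 329.8°
Leg 2: φ1=0.5945918, φ2=0.6765402, Δφ=0.0819484, Δλ=1.9028155 rad; a=sin²(Δφ/2)+cosφ1·cosφ2·sin²(Δλ/2)=0.4299088015; c=2·atan2(√a, √(1-a))=1.430150699; dist=6371·c=9111.490 ≈ 9111.5 km; running total=18118.2 km
Leg 2 bearing: y=sinΔλ·cosφ2=0.73715870, x=cosφ1·sinφ2-sinφ1·cosφ2·cosΔλ=0.66101887; θ=atan2(y, x)=48.1170° ≈ 48.1°
Leg 3: φ1=0.6765402, φ2=0.7045737, Δφ=0.0280335, Δλ=0.0955620 rad; a=sin²(Δφ/2)+cosφ1·cosφ2·sin²(Δλ/2)=0.0015517167; c=2·atan2(√a, √(1-a))=0.078804061; dist=6371·c=502.061 ≈ 502.1 km; running total=18620.3 km
Leg 3 bearing: y=sinΔλ·cosφ2=0.07269676, x=cosφ1·sinφ2-sinφ1·cosφ2·cosΔλ=0.03020623; θ=atan2(y, x)=67.4366° ≈ 67.4°
Leg 4: φ1=0.7045737, φ2=1.0685482, Δφ=0.3639745, Δλ=-2.5516906 rad; a=sin²(Δφ/2)+cosφ1·cosφ2·sin²(Δλ/2)=0.3685329964; c=2·atan2(√a, √(1-a))=1.304734370; dist=6371·c=8312.463 ≈ 8312.5 km; running total=26932.8 km
Leg 4 bearing: y=sinΔλ·cosφ2=-0.26779151, x=cosφ1·sinφ2-sinφ1·cosφ2·cosΔλ=0.92690529; θ=atan2(y, x)=-16.1145° <0 so +360° → 343.8855° ≈ 343.9°
Leg 5: φ1=1.0685482, φ2=0.6937788, Δφ=-0.3747693, Δλ=0.7840473 rad; a=sin²(Δφ/2)+cosφ1·cosφ2·sin²(Δλ/2)=0.0887294104; c=2·atan2(√a, √(1-a))=0.604931283; dist=6371·c=3854.017 ≈ 3854.0 km; running total=30786.8 km
Leg 5 bearing: y=sinΔλ·cosφ2=0.54291364, x=cosφ1·sinφ2-sinφ1·cosφ2·cosΔλ=-0.16932452; θ=atan2(y, x)=107.3217° ≈ 107.3°

Leg 1: dist=9006.7 km, bearing=329.8°
Leg 2: dist=9111.5 km, bearing=48.1°
Leg 3: dist=502.1 km, bearing=67.4°
Leg 4: dist=8312.5 km, bearing=343.9°
Leg 5: dist=3854.0 km, bearing=107.3°
Total: 30786.8 km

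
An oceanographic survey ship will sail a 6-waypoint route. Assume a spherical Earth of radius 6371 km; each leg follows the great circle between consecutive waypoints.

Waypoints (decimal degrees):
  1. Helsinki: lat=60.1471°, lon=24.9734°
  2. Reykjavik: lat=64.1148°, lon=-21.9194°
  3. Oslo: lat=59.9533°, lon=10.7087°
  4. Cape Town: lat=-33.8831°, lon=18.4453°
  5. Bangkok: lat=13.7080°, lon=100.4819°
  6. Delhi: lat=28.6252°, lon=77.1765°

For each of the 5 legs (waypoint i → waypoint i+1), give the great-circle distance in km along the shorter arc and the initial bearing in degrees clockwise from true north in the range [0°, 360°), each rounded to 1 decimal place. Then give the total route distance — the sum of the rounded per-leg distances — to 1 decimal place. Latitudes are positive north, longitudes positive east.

Leg 1: φ1=1.0497649, φ2=1.1190144, Δφ=0.0692494, Δλ=-0.8184338 rad; a=sin²(Δφ/2)+cosφ1·cosφ2·sin²(Δλ/2)=0.0356028352; c=2·atan2(√a, √(1-a))=0.379650192; dist=6371·c=2418.751 ≈ 2418.8 km; running total=2418.8 km
Leg 1 bearing: y=sinΔλ·cosφ2=-0.31872903, x=cosφ1·sinφ2-sinφ1·cosφ2·cosΔλ=0.18908437; θ=atan2(y, x)=-59.3217° <0 so +360° → 300.6783° ≈ 300.7°
Leg 2: φ1=1.1190144, φ2=1.0463825, Δφ=-0.0726319, Δλ=0.5694678 rad; a=sin²(Δφ/2)+cosφ1·cosφ2·sin²(Δλ/2)=0.0185665439; c=2·atan2(√a, √(1-a))=0.273368623; dist=6371·c=1741.631 ≈ 1741.6 km; running total=4160.4 km
Leg 2 bearing: y=sinΔλ·cosφ2=0.26997245, x=cosφ1·sinφ2-sinφ1·cosφ2·cosΔλ=-0.00147846; θ=atan2(y, x)=90.3138° ≈ 90.3°
Leg 3: φ1=1.0463825, φ2=-0.5913717, Δφ=-1.6377541, Δλ=0.1350291 rad; a=sin²(Δφ/2)+cosφ1·cosφ2·sin²(Δλ/2)=0.5353457515; c=2·atan2(√a, √(1-a))=1.641546840; dist=6371·c=10458.295 ≈ 10458.3 km; running total=14618.7 km
Leg 3 bearing: y=sinΔλ·cosφ2=0.11175772, x=cosφ1·sinφ2-sinφ1·cosφ2·cosΔλ=-0.99121790; θ=atan2(y, x)=173.5672° ≈ 173.6°
Leg 4: φ1=-0.5913717, φ2=0.2392497, Δφ=0.8306214, Δλ=1.4318088 rad; a=sin²(Δφ/2)+cosφ1·cosφ2·sin²(Δλ/2)=0.5101879402; c=2·atan2(√a, √(1-a))=1.591173617; dist=6371·c=10137.367 ≈ 10137.4 km; running total=24756.1 km
Leg 4 bearing: y=sinΔλ·cosφ2=0.96214749, x=cosφ1·sinφ2-sinφ1·cosφ2·cosΔλ=0.27176651; θ=atan2(y, x)=74.2272° ≈ 74.2°
Leg 5: φ1=0.2392497, φ2=0.4996040, Δφ=0.2603543, Δλ=-0.4067560 rad; a=sin²(Δφ/2)+cosφ1·cosφ2·sin²(Δλ/2)=0.0516397108; c=2·atan2(√a, √(1-a))=0.458492844; dist=6371·c=2921.058 ≈ 2921.1 km; running total=27677.2 km
Leg 5 bearing: y=sinΔλ·cosφ2=-0.34727489, x=cosφ1·sinφ2-sinφ1·cosφ2·cosΔλ=0.27439453; θ=atan2(y, x)=-51.6865° <0 so +360° → 308.3135° ≈ 308.3°

Leg 1: dist=2418.8 km, bearing=300.7°
Leg 2: dist=1741.6 km, bearing=90.3°
Leg 3: dist=10458.3 km, bearing=173.6°
Leg 4: dist=10137.4 km, bearing=74.2°
Leg 5: dist=2921.1 km, bearing=308.3°
Total: 27677.2 km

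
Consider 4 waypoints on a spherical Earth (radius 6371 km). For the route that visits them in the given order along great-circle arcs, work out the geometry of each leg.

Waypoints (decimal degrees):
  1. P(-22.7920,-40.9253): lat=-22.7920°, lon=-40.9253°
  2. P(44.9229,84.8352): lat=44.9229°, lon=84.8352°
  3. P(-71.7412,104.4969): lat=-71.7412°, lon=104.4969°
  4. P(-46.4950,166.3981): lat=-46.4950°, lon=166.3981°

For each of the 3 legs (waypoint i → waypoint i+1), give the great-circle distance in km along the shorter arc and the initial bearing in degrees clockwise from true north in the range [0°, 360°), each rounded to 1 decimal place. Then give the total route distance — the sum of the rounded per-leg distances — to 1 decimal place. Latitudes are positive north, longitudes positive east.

Leg 1: φ1=-0.3977954, φ2=0.7840525, Δφ=1.1818480, Δλ=2.1949348 rad; a=sin²(Δφ/2)+cosφ1·cosφ2·sin²(Δλ/2)=0.8275165464; c=2·atan2(√a, √(1-a))=2.285022743; dist=6371·c=14557.880 ≈ 14557.9 km; running total=14557.9 km
Leg 1 bearing: y=sinΔλ·cosφ2=0.57456535, x=cosφ1·sinφ2-sinφ1·cosφ2·cosΔλ=0.49072019; θ=atan2(y, x)=49.5003° ≈ 49.5°
Leg 2: φ1=0.7840525, φ2=-1.2521201, Δφ=-2.0361727, Δλ=0.3431614 rad; a=sin²(Δφ/2)+cosφ1·cosφ2·sin²(Δλ/2)=0.7308467284; c=2·atan2(√a, √(1-a))=2.050699690; dist=6371·c=13065.008 ≈ 13065.0 km; running total=27622.9 km
Leg 2 bearing: y=sinΔλ·cosφ2=0.10541800, x=cosφ1·sinφ2-sinφ1·cosφ2·cosΔλ=-0.88075320; θ=atan2(y, x)=173.1747° ≈ 173.2°
Leg 3: φ1=-1.2521201, φ2=-0.8114908, Δφ=0.4406293, Δλ=1.0803798 rad; a=sin²(Δφ/2)+cosφ1·cosφ2·sin²(Δλ/2)=0.1048084630; c=2·atan2(√a, √(1-a))=0.659362270; dist=6371·c=4200.797 ≈ 4200.8 km; running total=31823.7 km
Leg 3 bearing: y=sinΔλ·cosφ2=0.60727869, x=cosφ1·sinφ2-sinφ1·cosφ2·cosΔλ=0.08066713; θ=atan2(y, x)=82.4335° ≈ 82.4°

Leg 1: dist=14557.9 km, bearing=49.5°
Leg 2: dist=13065.0 km, bearing=173.2°
Leg 3: dist=4200.8 km, bearing=82.4°
Total: 31823.7 km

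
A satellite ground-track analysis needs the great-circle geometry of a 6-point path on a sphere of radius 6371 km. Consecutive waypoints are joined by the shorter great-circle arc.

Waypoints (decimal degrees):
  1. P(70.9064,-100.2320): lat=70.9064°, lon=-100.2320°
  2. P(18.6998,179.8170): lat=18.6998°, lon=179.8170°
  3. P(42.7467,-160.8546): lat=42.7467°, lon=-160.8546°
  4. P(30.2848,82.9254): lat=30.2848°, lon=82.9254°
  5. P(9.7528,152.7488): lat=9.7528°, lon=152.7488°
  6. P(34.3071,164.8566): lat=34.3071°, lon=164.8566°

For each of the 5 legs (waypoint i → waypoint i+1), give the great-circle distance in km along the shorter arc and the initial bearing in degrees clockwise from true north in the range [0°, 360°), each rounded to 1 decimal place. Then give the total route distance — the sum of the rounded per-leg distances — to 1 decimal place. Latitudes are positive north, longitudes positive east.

Leg 1: dist=7681.5 km, bearing=266.9°
Leg 2: dist=3232.7 km, bearing=30.0°
Leg 3: dist=9611.5 km, bearing=309.1°
Leg 4: dist=7531.3 km, bearing=91.6°
Leg 5: dist=2995.9 km, bearing=22.5°
Total: 31052.9 km

Leg 1: φ1=1.2375501, φ2=0.3263731, Δφ=-0.9111771, Δλ=4.8877771 rad; a=sin²(Δφ/2)+cosφ1·cosφ2·sin²(Δλ/2)=0.3214818170; c=2·atan2(√a, √(1-a))=1.205703113; dist=6371·c=7681.535 ≈ 7681.5 km; running total=7681.5 km
Leg 1 bearing: y=sinΔλ·cosφ2=-0.93268012, x=cosφ1·sinφ2-sinφ1·cosφ2·cosΔλ=-0.05131108; θ=atan2(y, x)=-93.1489° <0 so +360° → 266.8511° ≈ 266.9°
Leg 2: φ1=0.3263731, φ2=0.7460707, Δφ=0.4196976, Δλ=-5.9458411 rad; a=sin²(Δφ/2)+cosφ1·cosφ2·sin²(Δλ/2)=0.0629968200; c=2·atan2(√a, √(1-a))=0.507409173; dist=6371·c=3232.704 ≈ 3232.7 km; running total=10914.2 km
Leg 2 bearing: y=sinΔλ·cosφ2=0.24306060, x=cosφ1·sinφ2-sinφ1·cosφ2·cosΔλ=0.42075459; θ=atan2(y, x)=30.0141° ≈ 30.0°
Leg 3: φ1=0.7460707, φ2=0.5285695, Δφ=-0.2175012, Δλ=4.2547637 rad; a=sin²(Δφ/2)+cosφ1·cosφ2·sin²(Δλ/2)=0.4689397270; c=2·atan2(√a, √(1-a))=1.508635758; dist=6371·c=9611.518 ≈ 9611.5 km; running total=20525.7 km
Leg 3 bearing: y=sinΔλ·cosφ2=-0.77467582, x=cosφ1·sinφ2-sinφ1·cosφ2·cosΔλ=0.62929994; θ=atan2(y, x)=-50.9117° <0 so +360° → 309.0883° ≈ 309.1°
Leg 4: φ1=0.5285695, φ2=0.1702185, Δφ=-0.3583510, Δλ=1.2186482 rad; a=sin²(Δφ/2)+cosφ1·cosφ2·sin²(Δλ/2)=0.3105166895; c=2·atan2(√a, √(1-a))=1.182116957; dist=6371·c=7531.267 ≈ 7531.3 km; running total=28057.0 km
Leg 4 bearing: y=sinΔλ·cosφ2=0.92506862, x=cosφ1·sinφ2-sinφ1·cosφ2·cosΔλ=-0.02514640; θ=atan2(y, x)=91.5571° ≈ 91.6°
Leg 5: φ1=0.1702185, φ2=0.5987719, Δφ=0.4285534, Δλ=0.2113210 rad; a=sin²(Δφ/2)+cosφ1·cosφ2·sin²(Δλ/2)=0.0542709216; c=2·atan2(√a, √(1-a))=0.470243118; dist=6371·c=2995.919 ≈ 2995.9 km; running total=31052.9 km
Leg 5 bearing: y=sinΔλ·cosφ2=0.17326085, x=cosφ1·sinφ2-sinφ1·cosφ2·cosΔλ=0.41866816; θ=atan2(y, x)=22.4816° ≈ 22.5°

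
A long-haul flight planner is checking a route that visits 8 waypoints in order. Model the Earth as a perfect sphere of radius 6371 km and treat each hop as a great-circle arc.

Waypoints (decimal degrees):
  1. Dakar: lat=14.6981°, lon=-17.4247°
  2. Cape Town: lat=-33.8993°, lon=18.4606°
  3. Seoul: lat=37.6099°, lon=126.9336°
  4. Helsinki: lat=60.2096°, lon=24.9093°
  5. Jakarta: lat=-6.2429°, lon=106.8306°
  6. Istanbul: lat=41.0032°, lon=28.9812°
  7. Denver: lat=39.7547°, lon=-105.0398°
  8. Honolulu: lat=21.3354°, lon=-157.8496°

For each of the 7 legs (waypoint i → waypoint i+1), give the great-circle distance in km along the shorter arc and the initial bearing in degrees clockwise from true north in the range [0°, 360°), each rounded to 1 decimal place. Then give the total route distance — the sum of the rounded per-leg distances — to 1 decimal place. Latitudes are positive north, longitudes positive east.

Leg 1: dist=6605.6 km, bearing=145.6°
Leg 2: dist=13708.0 km, bearing=64.0°
Leg 3: dist=7050.6 km, bearing=327.1°
Leg 4: dist=10166.6 km, bearing=100.1°
Leg 5: dist=9455.4 km, bearing=312.2°
Leg 6: dist=9903.1 km, bearing=326.4°
Leg 7: dist=5368.2 km, bearing=263.8°
Total: 62257.5 km

Leg 1: φ1=0.2565302, φ2=-0.5916544, Δφ=-0.8481846, Δλ=0.6263166 rad; a=sin²(Δφ/2)+cosφ1·cosφ2·sin²(Δλ/2)=0.2455214324; c=2·atan2(√a, √(1-a))=1.036823489; dist=6371·c=6605.602 ≈ 6605.6 km; running total=6605.6 km
Leg 1 bearing: y=sinΔλ·cosφ2=0.48652774, x=cosφ1·sinφ2-sinφ1·cosφ2·cosΔλ=-0.71010802; θ=atan2(y, x)=145.5832° ≈ 145.6°
Leg 2: φ1=-0.5916544, φ2=0.6564166, Δφ=1.2480710, Δλ=1.8932110 rad; a=sin²(Δφ/2)+cosφ1·cosφ2·sin²(Δλ/2)=0.7743592401; c=2·atan2(√a, √(1-a))=2.151626887; dist=6371·c=13708.015 ≈ 13708.0 km; running total=20313.6 km
Leg 2 bearing: y=sinΔλ·cosφ2=0.75136539, x=cosφ1·sinφ2-sinφ1·cosφ2·cosΔλ=0.36654888; θ=atan2(y, x)=63.9949° ≈ 64.0°
Leg 3: φ1=0.6564166, φ2=1.0508558, Δφ=0.3944392, Δλ=-1.7806600 rad; a=sin²(Δφ/2)+cosφ1·cosφ2·sin²(Δλ/2)=0.2761803023; c=2·atan2(√a, √(1-a))=1.106672602; dist=6371·c=7050.611 ≈ 7050.6 km; running total=27364.2 km
Leg 3 bearing: y=sinΔλ·cosφ2=-0.48592781, x=cosφ1·sinφ2-sinφ1·cosφ2·cosΔλ=0.75066180; θ=atan2(y, x)=-32.9163° <0 so +360° → 327.0837° ≈ 327.1°
Leg 4: φ1=1.0508558, φ2=-0.1089592, Δφ=-1.1598149, Δλ=1.4297964 rad; a=sin²(Δφ/2)+cosφ1·cosφ2·sin²(Δλ/2)=0.5124831141; c=2·atan2(√a, √(1-a))=1.595765149; dist=6371·c=10166.620 ≈ 10166.6 km; running total=37530.8 km
Leg 4 bearing: y=sinΔλ·cosφ2=0.98420464, x=cosφ1·sinφ2-sinφ1·cosφ2·cosΔλ=-0.17526525; θ=atan2(y, x)=100.0973° ≈ 100.1°
Leg 5: φ1=-0.1089592, φ2=0.7156408, Δφ=0.8246000, Δλ=-1.3587284 rad; a=sin²(Δφ/2)+cosφ1·cosφ2·sin²(Δλ/2)=0.4567218885; c=2·atan2(√a, √(1-a))=1.484131658; dist=6371·c=9455.403 ≈ 9455.4 km; running total=46986.2 km
Leg 5 bearing: y=sinΔλ·cosφ2=-0.73776655, x=cosφ1·sinφ2-sinφ1·cosφ2·cosΔλ=0.66948378; θ=atan2(y, x)=-47.7779° <0 so +360° → 312.2221° ≈ 312.2°
Leg 6: φ1=0.7156408, φ2=0.6938504, Δφ=-0.0217904, Δλ=-2.3391077 rad; a=sin²(Δφ/2)+cosφ1·cosφ2·sin²(Δλ/2)=0.4918024619; c=2·atan2(√a, √(1-a))=1.554400516; dist=6371·c=9903.086 ≈ 9903.1 km; running total=56889.3 km
Leg 6 bearing: y=sinΔλ·cosφ2=-0.55282502, x=cosφ1·sinφ2-sinφ1·cosφ2·cosΔλ=0.83313606; θ=atan2(y, x)=-33.5661° <0 so +360° → 326.4339° ≈ 326.4°
Leg 7: φ1=0.6938504, φ2=0.3723730, Δφ=-0.3214774, Δλ=-0.9217049 rad; a=sin²(Δφ/2)+cosφ1·cosφ2·sin²(Δλ/2)=0.1672375791; c=2·atan2(√a, √(1-a))=0.842599542; dist=6371·c=5368.202 ≈ 5368.2 km; running total=62257.5 km
Leg 7 bearing: y=sinΔλ·cosφ2=-0.74203734, x=cosφ1·sinφ2-sinφ1·cosφ2·cosΔλ=-0.08035713; θ=atan2(y, x)=-96.1806° <0 so +360° → 263.8194° ≈ 263.8°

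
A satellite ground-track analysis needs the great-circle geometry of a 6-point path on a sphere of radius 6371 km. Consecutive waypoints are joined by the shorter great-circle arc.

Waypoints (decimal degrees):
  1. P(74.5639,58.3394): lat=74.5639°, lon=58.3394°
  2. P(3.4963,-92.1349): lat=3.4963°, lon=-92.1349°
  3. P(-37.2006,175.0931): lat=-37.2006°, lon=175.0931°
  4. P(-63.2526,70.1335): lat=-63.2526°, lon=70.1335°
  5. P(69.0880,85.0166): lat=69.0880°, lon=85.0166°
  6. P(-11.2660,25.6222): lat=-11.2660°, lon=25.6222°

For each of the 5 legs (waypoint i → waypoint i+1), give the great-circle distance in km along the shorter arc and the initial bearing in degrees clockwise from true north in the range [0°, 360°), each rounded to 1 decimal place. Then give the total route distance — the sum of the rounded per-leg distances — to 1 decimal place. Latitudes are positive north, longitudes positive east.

Leg 1: φ1=1.3013856, φ2=0.0610219, Δφ=-1.2403636, Δλ=-2.6262720 rad; a=sin²(Δφ/2)+cosφ1·cosφ2·sin²(Δλ/2)=0.5861913941; c=2·atan2(√a, √(1-a))=1.744044487; dist=6371·c=11111.307 ≈ 11111.3 km; running total=11111.3 km
Leg 1 bearing: y=sinΔλ·cosφ2=-0.49189665, x=cosφ1·sinφ2-sinφ1·cosφ2·cosΔλ=0.85341775; θ=atan2(y, x)=-29.9585° <0 so +360° → 330.0415° ≈ 330.0°
Leg 2: φ1=0.0610219, φ2=-0.6492730, Δφ=-0.7102949, Δλ=4.6640085 rad; a=sin²(Δφ/2)+cosφ1·cosφ2·sin²(Δλ/2)=0.5376604661; c=2·atan2(√a, √(1-a))=1.646188660; dist=6371·c=10487.868 ≈ 10487.9 km; running total=21599.2 km
Leg 2 bearing: y=sinΔλ·cosφ2=-0.79559157, x=cosφ1·sinφ2-sinφ1·cosφ2·cosΔλ=-0.60113294; θ=atan2(y, x)=-127.0740° <0 so +360° → 232.9260° ≈ 232.9°
Leg 3: φ1=-0.6492730, φ2=-1.1039661, Δφ=-0.4546932, Δλ=-1.8318906 rad; a=sin²(Δφ/2)+cosφ1·cosφ2·sin²(Δλ/2)=0.2763118238; c=2·atan2(√a, √(1-a))=1.106966742; dist=6371·c=7052.485 ≈ 7052.5 km; running total=28651.7 km
Leg 3 bearing: y=sinΔλ·cosφ2=-0.43480459, x=cosφ1·sinφ2-sinφ1·cosφ2·cosΔλ=-0.78153654; θ=atan2(y, x)=-150.9108° <0 so +360° → 209.0892° ≈ 209.1°
Leg 4: φ1=-1.1039661, φ2=1.2058131, Δφ=2.3097792, Δλ=0.2597591 rad; a=sin²(Δφ/2)+cosφ1·cosφ2·sin²(Δλ/2)=0.8394628235; c=2·atan2(√a, √(1-a))=2.317094686; dist=6371·c=14762.210 ≈ 14762.2 km; running total=43413.9 km
Leg 4 bearing: y=sinΔλ·cosφ2=0.09167760, x=cosφ1·sinφ2-sinφ1·cosφ2·cosΔλ=0.72846083; θ=atan2(y, x)=7.1730° ≈ 7.2°
Leg 5: φ1=1.2058131, φ2=-0.1966288, Δφ=-1.4024419, Δλ=-1.0366278 rad; a=sin²(Δφ/2)+cosφ1·cosφ2·sin²(Δλ/2)=0.5021365780; c=2·atan2(√a, √(1-a))=1.575069496; dist=6371·c=10034.768 ≈ 10034.8 km; running total=53448.7 km
Leg 5 bearing: y=sinΔλ·cosφ2=-0.84410739, x=cosφ1·sinφ2-sinφ1·cosφ2·cosΔλ=-0.53615712; θ=atan2(y, x)=-122.4228° <0 so +360° → 237.5772° ≈ 237.6°

Leg 1: dist=11111.3 km, bearing=330.0°
Leg 2: dist=10487.9 km, bearing=232.9°
Leg 3: dist=7052.5 km, bearing=209.1°
Leg 4: dist=14762.2 km, bearing=7.2°
Leg 5: dist=10034.8 km, bearing=237.6°
Total: 53448.7 km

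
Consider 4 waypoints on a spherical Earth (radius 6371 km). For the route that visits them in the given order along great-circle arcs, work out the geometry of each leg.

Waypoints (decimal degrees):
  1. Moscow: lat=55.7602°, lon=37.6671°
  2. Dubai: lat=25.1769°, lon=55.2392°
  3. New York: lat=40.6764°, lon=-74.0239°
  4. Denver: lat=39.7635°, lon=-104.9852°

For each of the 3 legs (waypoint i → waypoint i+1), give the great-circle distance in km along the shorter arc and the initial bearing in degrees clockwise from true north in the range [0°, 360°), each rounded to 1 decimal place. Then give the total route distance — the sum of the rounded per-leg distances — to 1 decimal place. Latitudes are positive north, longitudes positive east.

Leg 1: dist=3687.4 km, bearing=150.0°
Leg 2: dist=11012.6 km, bearing=323.5°
Leg 3: dist=2617.1 km, bearing=278.0°
Total: 17317.1 km

Leg 1: φ1=0.9731991, φ2=0.4394198, Δφ=-0.5337793, Δλ=0.3066910 rad; a=sin²(Δφ/2)+cosφ1·cosφ2·sin²(Δλ/2)=0.0814351229; c=2·atan2(√a, √(1-a))=0.578781576; dist=6371·c=3687.417 ≈ 3687.4 km; running total=3687.4 km
Leg 1 bearing: y=sinΔλ·cosφ2=0.27322425, x=cosφ1·sinφ2-sinφ1·cosφ2·cosΔλ=-0.47388003; θ=atan2(y, x)=150.0336° ≈ 150.0°
Leg 2: φ1=0.4394198, φ2=0.7099371, Δφ=0.2705173, Δλ=-2.2560667 rad; a=sin²(Δφ/2)+cosφ1·cosφ2·sin²(Δλ/2)=0.5785509256; c=2·atan2(√a, √(1-a))=1.728551701; dist=6371·c=11012.603 ≈ 11012.6 km; running total=14700.0 km
Leg 2 bearing: y=sinΔλ·cosφ2=-0.58719188, x=cosφ1·sinφ2-sinφ1·cosφ2·cosΔλ=0.79405586; θ=atan2(y, x)=-36.4823° <0 so +360° → 323.5177° ≈ 323.5°
Leg 3: φ1=0.7099371, φ2=0.6940040, Δφ=-0.0159331, Δλ=-0.5403766 rad; a=sin²(Δφ/2)+cosφ1·cosφ2·sin²(Δλ/2)=0.0415962490; c=2·atan2(√a, √(1-a))=0.410785326; dist=6371·c=2617.113 ≈ 2617.1 km; running total=17317.1 km
Leg 3 bearing: y=sinΔλ·cosφ2=-0.39546007, x=cosφ1·sinφ2-sinφ1·cosφ2·cosΔλ=0.05545572; θ=atan2(y, x)=-82.0174° <0 so +360° → 277.9826° ≈ 278.0°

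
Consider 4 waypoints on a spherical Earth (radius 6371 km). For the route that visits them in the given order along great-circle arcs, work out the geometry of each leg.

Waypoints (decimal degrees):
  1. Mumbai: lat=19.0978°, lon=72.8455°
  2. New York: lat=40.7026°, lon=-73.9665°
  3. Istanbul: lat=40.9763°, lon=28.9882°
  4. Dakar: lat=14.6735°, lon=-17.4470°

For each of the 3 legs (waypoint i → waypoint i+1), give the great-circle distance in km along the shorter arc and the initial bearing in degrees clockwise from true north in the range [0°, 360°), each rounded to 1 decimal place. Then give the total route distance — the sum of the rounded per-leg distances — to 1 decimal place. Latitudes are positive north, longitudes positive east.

Leg 1: φ1=0.3333195, φ2=0.7103944, Δφ=0.3770749, Δλ=-2.5623528 rad; a=sin²(Δφ/2)+cosφ1·cosφ2·sin²(Δλ/2)=0.6930786551; c=2·atan2(√a, √(1-a))=1.967258448; dist=6371·c=12533.404 ≈ 12533.4 km; running total=12533.4 km
Leg 1 bearing: y=sinΔλ·cosφ2=-0.41497741, x=cosφ1·sinφ2-sinφ1·cosφ2·cosΔλ=0.82381811; θ=atan2(y, x)=-26.7355° <0 so +360° → 333.2645° ≈ 333.3°
Leg 2: φ1=0.7103944, φ2=0.7151714, Δφ=0.0047770, Δλ=1.7968985 rad; a=sin²(Δφ/2)+cosφ1·cosφ2·sin²(Δλ/2)=0.3503384042; c=2·atan2(√a, √(1-a))=1.266813082; dist=6371·c=8070.866 ≈ 8070.9 km; running total=20604.3 km
Leg 2 bearing: y=sinΔλ·cosφ2=0.73576483, x=cosφ1·sinφ2-sinφ1·cosφ2·cosΔλ=0.60749959; θ=atan2(y, x)=50.4545° ≈ 50.5°
Leg 3: φ1=0.7151714, φ2=0.2561009, Δφ=-0.4590705, Δλ=-0.8104471 rad; a=sin²(Δφ/2)+cosφ1·cosφ2·sin²(Δλ/2)=0.1652744273; c=2·atan2(√a, √(1-a))=0.837326629; dist=6371·c=5334.608 ≈ 5334.6 km; running total=25938.9 km
Leg 3 bearing: y=sinΔλ·cosφ2=-0.70096273, x=cosφ1·sinφ2-sinφ1·cosφ2·cosΔλ=-0.24593986; θ=atan2(y, x)=-109.3339° <0 so +360° → 250.6661° ≈ 250.7°

Leg 1: dist=12533.4 km, bearing=333.3°
Leg 2: dist=8070.9 km, bearing=50.5°
Leg 3: dist=5334.6 km, bearing=250.7°
Total: 25938.9 km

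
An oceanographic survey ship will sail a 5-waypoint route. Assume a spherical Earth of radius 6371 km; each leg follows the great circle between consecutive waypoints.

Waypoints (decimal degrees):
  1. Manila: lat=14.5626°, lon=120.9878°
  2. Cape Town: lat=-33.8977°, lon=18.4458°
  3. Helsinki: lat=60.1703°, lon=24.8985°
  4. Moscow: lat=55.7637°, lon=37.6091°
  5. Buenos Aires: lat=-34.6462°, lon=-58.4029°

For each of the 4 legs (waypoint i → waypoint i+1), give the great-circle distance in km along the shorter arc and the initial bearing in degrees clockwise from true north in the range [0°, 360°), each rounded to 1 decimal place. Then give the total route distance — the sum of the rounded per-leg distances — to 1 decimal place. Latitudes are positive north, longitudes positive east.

Leg 1: dist=12047.1 km, bearing=238.6°
Leg 2: dist=10476.6 km, bearing=3.2°
Leg 3: dist=893.3 km, bearing=117.7°
Leg 4: dist=13480.2 km, bearing=253.1°
Total: 36897.2 km

Leg 1: φ1=0.2541653, φ2=-0.5916265, Δφ=-0.8457918, Δλ=-1.7896955 rad; a=sin²(Δφ/2)+cosφ1·cosφ2·sin²(Δλ/2)=0.6573427034; c=2·atan2(√a, √(1-a))=1.890921531; dist=6371·c=12047.061 ≈ 12047.1 km; running total=12047.1 km
Leg 1 bearing: y=sinΔλ·cosφ2=-0.81022763, x=cosφ1·sinφ2-sinφ1·cosφ2·cosΔλ=-0.49447375; θ=atan2(y, x)=-121.3953° <0 so +360° → 238.6047° ≈ 238.6°
Leg 2: φ1=-0.5916265, φ2=1.0501698, Δφ=1.6417963, Δλ=0.1126209 rad; a=sin²(Δφ/2)+cosφ1·cosφ2·sin²(Δλ/2)=0.5367779786; c=2·atan2(√a, √(1-a))=1.644418775; dist=6371·c=10476.592 ≈ 10476.6 km; running total=22523.7 km
Leg 2 bearing: y=sinΔλ·cosφ2=0.05590194, x=cosφ1·sinφ2-sinφ1·cosφ2·cosΔλ=0.99572310; θ=atan2(y, x)=3.2133° ≈ 3.2°
Leg 3: φ1=1.0501698, φ2=0.9732602, Δφ=-0.0769097, Δλ=0.2218418 rad; a=sin²(Δφ/2)+cosφ1·cosφ2·sin²(Δλ/2)=0.0049071197; c=2·atan2(√a, √(1-a))=0.140216509; dist=6371·c=893.319 ≈ 893.3 km; running total=23417.0 km
Leg 3 bearing: y=sinΔλ·cosφ2=0.12378861, x=cosφ1·sinφ2-sinφ1·cosφ2·cosΔλ=-0.06487326; θ=atan2(y, x)=117.6575° ≈ 117.7°
Leg 4: φ1=0.9732602, φ2=-0.6046903, Δφ=-1.5779504, Δλ=-1.6757255 rad; a=sin²(Δφ/2)+cosφ1·cosφ2·sin²(Δλ/2)=0.7592378230; c=2·atan2(√a, √(1-a))=2.115863635; dist=6371·c=13480.167 ≈ 13480.2 km; running total=36897.2 km
Leg 4 bearing: y=sinΔλ·cosφ2=-0.81815348, x=cosφ1·sinφ2-sinφ1·cosφ2·cosΔλ=-0.24861193; θ=atan2(y, x)=-106.9024° <0 so +360° → 253.0976° ≈ 253.1°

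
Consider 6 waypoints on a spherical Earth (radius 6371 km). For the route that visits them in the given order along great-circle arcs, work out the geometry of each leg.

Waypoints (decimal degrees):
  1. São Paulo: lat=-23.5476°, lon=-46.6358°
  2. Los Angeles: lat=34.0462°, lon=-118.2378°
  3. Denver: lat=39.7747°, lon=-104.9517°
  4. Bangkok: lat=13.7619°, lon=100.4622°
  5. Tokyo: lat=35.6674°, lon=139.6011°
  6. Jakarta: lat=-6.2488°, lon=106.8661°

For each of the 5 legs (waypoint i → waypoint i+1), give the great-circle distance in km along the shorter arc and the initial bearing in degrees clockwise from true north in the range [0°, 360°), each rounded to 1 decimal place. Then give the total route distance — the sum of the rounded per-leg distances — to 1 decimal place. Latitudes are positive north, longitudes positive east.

Leg 1: dist=9905.2 km, bearing=308.2°
Leg 2: dist=1340.0 km, bearing=57.8°
Leg 3: dist=13507.0 km, bearing=330.7°
Leg 4: dist=4597.4 km, bearing=50.9°
Leg 5: dist=5780.5 km, bearing=223.0°
Total: 35130.1 km

Leg 1: φ1=-0.4109832, φ2=0.5942183, Δφ=1.0052014, Δλ=-1.2496907 rad; a=sin²(Δφ/2)+cosφ1·cosφ2·sin²(Δλ/2)=0.4919661504; c=2·atan2(√a, √(1-a))=1.554727936; dist=6371·c=9905.172 ≈ 9905.2 km; running total=9905.2 km
Leg 1 bearing: y=sinΔλ·cosφ2=-0.78623489, x=cosφ1·sinφ2-sinφ1·cosφ2·cosΔλ=0.61771881; θ=atan2(y, x)=-51.8444° <0 so +360° → 308.1556° ≈ 308.2°
Leg 2: φ1=0.5942183, φ2=0.6941995, Δφ=0.0999812, Δλ=0.2318862 rad; a=sin²(Δφ/2)+cosφ1·cosφ2·sin²(Δλ/2)=0.0110193778; c=2·atan2(√a, √(1-a))=0.210333953; dist=6371·c=1340.038 ≈ 1340.0 km; running total=11245.2 km
Leg 2 bearing: y=sinΔλ·cosφ2=0.17662697, x=cosφ1·sinφ2-sinφ1·cosφ2·cosΔλ=0.11133157; θ=atan2(y, x)=57.7759° ≈ 57.8°
Leg 3: φ1=0.6941995, φ2=0.2401905, Δφ=-0.4540090, Δλ=3.5851489 rad; a=sin²(Δφ/2)+cosφ1·cosφ2·sin²(Δλ/2)=0.7610355051; c=2·atan2(√a, √(1-a))=2.120073670; dist=6371·c=13506.989 ≈ 13507.0 km; running total=24752.2 km
Leg 3 bearing: y=sinΔλ·cosφ2=-0.41683440, x=cosφ1·sinφ2-sinφ1·cosφ2·cosΔλ=0.74410412; θ=atan2(y, x)=-29.2568° <0 so +360° → 330.7432° ≈ 330.7°
Leg 4: φ1=0.2401905, φ2=0.6225136, Δφ=0.3823231, Δλ=0.6831027 rad; a=sin²(Δφ/2)+cosφ1·cosφ2·sin²(Δλ/2)=0.1246289105; c=2·atan2(√a, √(1-a))=0.721611464; dist=6371·c=4597.387 ≈ 4597.4 km; running total=29349.6 km
Leg 4 bearing: y=sinΔλ·cosφ2=0.51279868, x=cosφ1·sinφ2-sinφ1·cosφ2·cosΔλ=0.41644171; θ=atan2(y, x)=50.9201° ≈ 50.9°
Leg 5: φ1=0.6225136, φ2=-0.1090621, Δφ=-0.7315757, Δλ=-0.5713335 rad; a=sin²(Δφ/2)+cosφ1·cosφ2·sin²(Δλ/2)=0.1920690142; c=2·atan2(√a, √(1-a))=0.907316752; dist=6371·c=5780.515 ≈ 5780.5 km; running total=35130.1 km
Leg 5 bearing: y=sinΔλ·cosφ2=-0.53754144, x=cosφ1·sinφ2-sinφ1·cosφ2·cosΔλ=-0.57598892; θ=atan2(y, x)=-136.9775° <0 so +360° → 223.0225° ≈ 223.0°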